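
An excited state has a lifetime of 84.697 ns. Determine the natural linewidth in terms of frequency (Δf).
939.555 kHz

Using the energy-time uncertainty principle and E = hf:
ΔEΔt ≥ ℏ/2
hΔf·Δt ≥ ℏ/2

The minimum frequency uncertainty is:
Δf = ℏ/(2hτ) = 1/(4πτ)
Δf = 1/(4π × 8.470e-08 s)
Δf = 9.396e+05 Hz = 939.555 kHz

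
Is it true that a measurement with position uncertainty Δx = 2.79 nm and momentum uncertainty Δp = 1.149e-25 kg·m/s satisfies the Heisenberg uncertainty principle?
Yes, it satisfies the uncertainty principle.

Calculate the product ΔxΔp:
ΔxΔp = (2.790e-09 m) × (1.149e-25 kg·m/s)
ΔxΔp = 3.206e-34 J·s

Compare to the minimum allowed value ℏ/2:
ℏ/2 = 5.273e-35 J·s

Since ΔxΔp = 3.206e-34 J·s ≥ 5.273e-35 J·s = ℏ/2,
the measurement satisfies the uncertainty principle.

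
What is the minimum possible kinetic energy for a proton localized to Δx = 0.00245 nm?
864.215 meV

Localizing a particle requires giving it sufficient momentum uncertainty:

1. From uncertainty principle: Δp ≥ ℏ/(2Δx)
   Δp_min = (1.055e-34 J·s) / (2 × 2.450e-12 m)
   Δp_min = 2.152e-23 kg·m/s

2. This momentum uncertainty corresponds to kinetic energy:
   KE ≈ (Δp)²/(2m) = (2.152e-23)²/(2 × 1.673e-27 kg)
   KE = 1.385e-19 J = 864.215 meV

Tighter localization requires more energy.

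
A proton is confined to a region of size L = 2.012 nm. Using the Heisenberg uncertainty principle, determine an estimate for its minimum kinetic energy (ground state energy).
1.281 μeV

Using the uncertainty principle to estimate ground state energy:

1. The position uncertainty is approximately the confinement size:
   Δx ≈ L = 2.012e-09 m

2. From ΔxΔp ≥ ℏ/2, the minimum momentum uncertainty is:
   Δp ≈ ℏ/(2L) = 2.621e-26 kg·m/s

3. The kinetic energy is approximately:
   KE ≈ (Δp)²/(2m) = (2.621e-26)²/(2 × 1.673e-27 kg)
   KE ≈ 2.053e-25 J = 1.281 μeV

This is an order-of-magnitude estimate of the ground state energy.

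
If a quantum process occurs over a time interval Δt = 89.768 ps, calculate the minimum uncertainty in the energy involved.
3.666 μeV

Using the energy-time uncertainty principle:
ΔEΔt ≥ ℏ/2

The minimum uncertainty in energy is:
ΔE_min = ℏ/(2Δt)
ΔE_min = (1.055e-34 J·s) / (2 × 8.977e-11 s)
ΔE_min = 5.874e-25 J = 3.666 μeV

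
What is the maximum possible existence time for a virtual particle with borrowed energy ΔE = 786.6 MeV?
4.184 × 10^-25 s

Using the energy-time uncertainty principle:
ΔEΔt ≥ ℏ/2

For a virtual particle borrowing energy ΔE, the maximum lifetime is:
Δt_max = ℏ/(2ΔE)

Converting energy:
ΔE = 786.6 MeV = 1.260e-10 J

Δt_max = (1.055e-34 J·s) / (2 × 1.260e-10 J)
Δt_max = 4.184e-25 s = 4.184 × 10^-25 s

Virtual particles with higher borrowed energy exist for shorter times.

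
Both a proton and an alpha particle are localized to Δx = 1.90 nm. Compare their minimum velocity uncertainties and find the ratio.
The proton has the larger minimum velocity uncertainty, by a ratio of 4.0.

For both particles, Δp_min = ℏ/(2Δx) = 2.775e-26 kg·m/s (same for both).

The velocity uncertainty is Δv = Δp/m:
- proton: Δv = 2.775e-26 / 1.673e-27 = 1.659e+01 m/s = 16.592 m/s
- alpha particle: Δv = 2.775e-26 / 6.645e-27 = 4.177e+00 m/s = 4.177 m/s

Ratio: 1.659e+01 / 4.177e+00 = 4.0

The lighter particle has larger velocity uncertainty because Δv ∝ 1/m.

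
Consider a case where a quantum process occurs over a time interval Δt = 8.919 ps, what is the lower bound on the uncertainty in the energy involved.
36.899 μeV

Using the energy-time uncertainty principle:
ΔEΔt ≥ ℏ/2

The minimum uncertainty in energy is:
ΔE_min = ℏ/(2Δt)
ΔE_min = (1.055e-34 J·s) / (2 × 8.919e-12 s)
ΔE_min = 5.912e-24 J = 36.899 μeV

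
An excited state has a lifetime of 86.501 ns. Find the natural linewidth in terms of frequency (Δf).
919.960 kHz

Using the energy-time uncertainty principle and E = hf:
ΔEΔt ≥ ℏ/2
hΔf·Δt ≥ ℏ/2

The minimum frequency uncertainty is:
Δf = ℏ/(2hτ) = 1/(4πτ)
Δf = 1/(4π × 8.650e-08 s)
Δf = 9.200e+05 Hz = 919.960 kHz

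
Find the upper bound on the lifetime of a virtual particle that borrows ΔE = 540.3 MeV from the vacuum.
6.091 × 10^-25 s

Using the energy-time uncertainty principle:
ΔEΔt ≥ ℏ/2

For a virtual particle borrowing energy ΔE, the maximum lifetime is:
Δt_max = ℏ/(2ΔE)

Converting energy:
ΔE = 540.3 MeV = 8.657e-11 J

Δt_max = (1.055e-34 J·s) / (2 × 8.657e-11 J)
Δt_max = 6.091e-25 s = 6.091 × 10^-25 s

Virtual particles with higher borrowed energy exist for shorter times.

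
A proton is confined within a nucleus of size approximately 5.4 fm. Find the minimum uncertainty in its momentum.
9.765 × 10^-21 kg·m/s

Using the Heisenberg uncertainty principle:
ΔxΔp ≥ ℏ/2

With Δx ≈ L = 5.400e-15 m (the confinement size):
Δp_min = ℏ/(2Δx)
Δp_min = (1.055e-34 J·s) / (2 × 5.400e-15 m)
Δp_min = 9.765e-21 kg·m/s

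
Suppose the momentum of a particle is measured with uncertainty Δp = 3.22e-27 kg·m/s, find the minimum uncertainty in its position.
16.375 nm

Using the Heisenberg uncertainty principle:
ΔxΔp ≥ ℏ/2

The minimum uncertainty in position is:
Δx_min = ℏ/(2Δp)
Δx_min = (1.055e-34 J·s) / (2 × 3.220e-27 kg·m/s)
Δx_min = 1.638e-08 m = 16.375 nm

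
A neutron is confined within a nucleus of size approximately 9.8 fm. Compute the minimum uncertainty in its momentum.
5.380 × 10^-21 kg·m/s

Using the Heisenberg uncertainty principle:
ΔxΔp ≥ ℏ/2

With Δx ≈ L = 9.800e-15 m (the confinement size):
Δp_min = ℏ/(2Δx)
Δp_min = (1.055e-34 J·s) / (2 × 9.800e-15 m)
Δp_min = 5.380e-21 kg·m/s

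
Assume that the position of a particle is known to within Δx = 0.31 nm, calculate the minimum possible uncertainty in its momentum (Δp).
1.701 × 10^-25 kg·m/s

Using the Heisenberg uncertainty principle:
ΔxΔp ≥ ℏ/2

The minimum uncertainty in momentum is:
Δp_min = ℏ/(2Δx)
Δp_min = (1.055e-34 J·s) / (2 × 3.100e-10 m)
Δp_min = 1.701e-25 kg·m/s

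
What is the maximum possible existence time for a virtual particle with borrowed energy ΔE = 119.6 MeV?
2.752 ys

Using the energy-time uncertainty principle:
ΔEΔt ≥ ℏ/2

For a virtual particle borrowing energy ΔE, the maximum lifetime is:
Δt_max = ℏ/(2ΔE)

Converting energy:
ΔE = 119.6 MeV = 1.916e-11 J

Δt_max = (1.055e-34 J·s) / (2 × 1.916e-11 J)
Δt_max = 2.752e-24 s = 2.752 ys

Virtual particles with higher borrowed energy exist for shorter times.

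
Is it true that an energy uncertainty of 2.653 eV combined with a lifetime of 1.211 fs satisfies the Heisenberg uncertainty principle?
Yes, it satisfies the uncertainty relation.

Calculate the product ΔEΔt:
ΔE = 2.653 eV = 4.251e-19 J
ΔEΔt = (4.251e-19 J) × (1.211e-15 s)
ΔEΔt = 5.147e-34 J·s

Compare to the minimum allowed value ℏ/2:
ℏ/2 = 5.273e-35 J·s

Since ΔEΔt = 5.147e-34 J·s ≥ 5.273e-35 J·s = ℏ/2,
this satisfies the uncertainty relation.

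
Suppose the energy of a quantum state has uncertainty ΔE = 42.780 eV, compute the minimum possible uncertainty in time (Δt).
7.693 as

Using the energy-time uncertainty principle:
ΔEΔt ≥ ℏ/2

The minimum uncertainty in time is:
Δt_min = ℏ/(2ΔE)
Δt_min = (1.055e-34 J·s) / (2 × 6.854e-18 J)
Δt_min = 7.693e-18 s = 7.693 as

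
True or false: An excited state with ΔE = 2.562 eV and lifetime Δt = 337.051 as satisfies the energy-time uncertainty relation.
Yes, it satisfies the uncertainty relation.

Calculate the product ΔEΔt:
ΔE = 2.562 eV = 4.105e-19 J
ΔEΔt = (4.105e-19 J) × (3.371e-16 s)
ΔEΔt = 1.384e-34 J·s

Compare to the minimum allowed value ℏ/2:
ℏ/2 = 5.273e-35 J·s

Since ΔEΔt = 1.384e-34 J·s ≥ 5.273e-35 J·s = ℏ/2,
this satisfies the uncertainty relation.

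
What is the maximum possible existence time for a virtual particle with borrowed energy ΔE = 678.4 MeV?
4.851 × 10^-25 s

Using the energy-time uncertainty principle:
ΔEΔt ≥ ℏ/2

For a virtual particle borrowing energy ΔE, the maximum lifetime is:
Δt_max = ℏ/(2ΔE)

Converting energy:
ΔE = 678.4 MeV = 1.087e-10 J

Δt_max = (1.055e-34 J·s) / (2 × 1.087e-10 J)
Δt_max = 4.851e-25 s = 4.851 × 10^-25 s

Virtual particles with higher borrowed energy exist for shorter times.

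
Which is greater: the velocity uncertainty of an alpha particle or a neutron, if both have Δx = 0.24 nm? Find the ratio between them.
The neutron has the larger minimum velocity uncertainty, by a ratio of 4.0.

For both particles, Δp_min = ℏ/(2Δx) = 2.197e-25 kg·m/s (same for both).

The velocity uncertainty is Δv = Δp/m:
- alpha particle: Δv = 2.197e-25 / 6.645e-27 = 3.306e+01 m/s = 33.065 m/s
- neutron: Δv = 2.197e-25 / 1.675e-27 = 1.312e+02 m/s = 131.171 m/s

Ratio: 1.312e+02 / 3.306e+01 = 4.0

The lighter particle has larger velocity uncertainty because Δv ∝ 1/m.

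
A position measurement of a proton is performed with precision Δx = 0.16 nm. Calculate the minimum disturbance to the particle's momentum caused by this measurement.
3.296 × 10^-25 kg·m/s

The uncertainty principle implies that measuring position disturbs momentum:
ΔxΔp ≥ ℏ/2

When we measure position with precision Δx, we necessarily introduce a momentum uncertainty:
Δp ≥ ℏ/(2Δx)
Δp_min = (1.055e-34 J·s) / (2 × 1.600e-10 m)
Δp_min = 3.296e-25 kg·m/s

The more precisely we measure position, the greater the momentum disturbance.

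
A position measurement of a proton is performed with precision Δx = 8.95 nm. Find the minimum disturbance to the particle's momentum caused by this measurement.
5.891 × 10^-27 kg·m/s

The uncertainty principle implies that measuring position disturbs momentum:
ΔxΔp ≥ ℏ/2

When we measure position with precision Δx, we necessarily introduce a momentum uncertainty:
Δp ≥ ℏ/(2Δx)
Δp_min = (1.055e-34 J·s) / (2 × 8.950e-09 m)
Δp_min = 5.891e-27 kg·m/s

The more precisely we measure position, the greater the momentum disturbance.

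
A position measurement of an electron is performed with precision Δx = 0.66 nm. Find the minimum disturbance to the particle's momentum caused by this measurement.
7.989 × 10^-26 kg·m/s

The uncertainty principle implies that measuring position disturbs momentum:
ΔxΔp ≥ ℏ/2

When we measure position with precision Δx, we necessarily introduce a momentum uncertainty:
Δp ≥ ℏ/(2Δx)
Δp_min = (1.055e-34 J·s) / (2 × 6.600e-10 m)
Δp_min = 7.989e-26 kg·m/s

The more precisely we measure position, the greater the momentum disturbance.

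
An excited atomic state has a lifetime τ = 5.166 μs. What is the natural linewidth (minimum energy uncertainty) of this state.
63.706 peV

Using the energy-time uncertainty principle:
ΔEΔt ≥ ℏ/2

The lifetime τ represents the time uncertainty Δt.
The natural linewidth (minimum energy uncertainty) is:

ΔE = ℏ/(2τ)
ΔE = (1.055e-34 J·s) / (2 × 5.166e-06 s)
ΔE = 1.021e-29 J = 63.706 peV

This natural linewidth limits the precision of spectroscopic measurements.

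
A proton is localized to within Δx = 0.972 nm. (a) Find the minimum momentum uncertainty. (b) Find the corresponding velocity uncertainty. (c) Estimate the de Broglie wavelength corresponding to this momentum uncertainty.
(a) Δp_min = 5.425 × 10^-26 kg·m/s
(b) Δv_min = 32.433 m/s
(c) λ_dB = 12.215 nm

Step-by-step:

(a) From the uncertainty principle:
Δp_min = ℏ/(2Δx) = (1.055e-34 J·s)/(2 × 9.720e-10 m) = 5.425e-26 kg·m/s

(b) The velocity uncertainty:
Δv = Δp/m = (5.425e-26 kg·m/s)/(1.673e-27 kg) = 3.243e+01 m/s = 32.433 m/s

(c) The de Broglie wavelength for this momentum:
λ = h/p = (6.626e-34 J·s)/(5.425e-26 kg·m/s) = 1.221e-08 m = 12.215 nm

Note: The de Broglie wavelength is comparable to the localization size, as expected from wave-particle duality.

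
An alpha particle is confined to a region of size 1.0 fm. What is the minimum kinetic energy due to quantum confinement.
1.306 MeV

Using the uncertainty principle:

1. Position uncertainty: Δx ≈ 1.000e-15 m
2. Minimum momentum uncertainty: Δp = ℏ/(2Δx) = 5.273e-20 kg·m/s
3. Minimum kinetic energy:
   KE = (Δp)²/(2m) = (5.273e-20)²/(2 × 6.645e-27 kg)
   KE = 2.092e-13 J = 1.306 MeV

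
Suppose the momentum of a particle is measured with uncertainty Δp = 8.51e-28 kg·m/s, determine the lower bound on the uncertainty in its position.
61.961 nm

Using the Heisenberg uncertainty principle:
ΔxΔp ≥ ℏ/2

The minimum uncertainty in position is:
Δx_min = ℏ/(2Δp)
Δx_min = (1.055e-34 J·s) / (2 × 8.510e-28 kg·m/s)
Δx_min = 6.196e-08 m = 61.961 nm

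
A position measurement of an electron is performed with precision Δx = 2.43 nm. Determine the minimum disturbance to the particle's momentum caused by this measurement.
2.170 × 10^-26 kg·m/s

The uncertainty principle implies that measuring position disturbs momentum:
ΔxΔp ≥ ℏ/2

When we measure position with precision Δx, we necessarily introduce a momentum uncertainty:
Δp ≥ ℏ/(2Δx)
Δp_min = (1.055e-34 J·s) / (2 × 2.430e-09 m)
Δp_min = 2.170e-26 kg·m/s

The more precisely we measure position, the greater the momentum disturbance.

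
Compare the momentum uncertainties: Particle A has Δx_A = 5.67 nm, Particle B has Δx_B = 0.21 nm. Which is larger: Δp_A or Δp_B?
Particle B has the larger minimum momentum uncertainty, by a factor of 27.00.

For each particle, the minimum momentum uncertainty is Δp_min = ℏ/(2Δx):

Particle A: Δp_A = ℏ/(2×5.670e-09 m) = 9.300e-27 kg·m/s
Particle B: Δp_B = ℏ/(2×2.100e-10 m) = 2.511e-25 kg·m/s

Ratio: Δp_B/Δp_A = 27.00

Since Δp_min ∝ 1/Δx, the particle with smaller position uncertainty (B) has larger momentum uncertainty.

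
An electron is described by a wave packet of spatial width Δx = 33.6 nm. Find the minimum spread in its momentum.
1.569 × 10^-27 kg·m/s

For a wave packet, the spatial width Δx and momentum spread Δp are related by the uncertainty principle:
ΔxΔp ≥ ℏ/2

The minimum momentum spread is:
Δp_min = ℏ/(2Δx)
Δp_min = (1.055e-34 J·s) / (2 × 3.360e-08 m)
Δp_min = 1.569e-27 kg·m/s

A wave packet cannot have both a well-defined position and well-defined momentum.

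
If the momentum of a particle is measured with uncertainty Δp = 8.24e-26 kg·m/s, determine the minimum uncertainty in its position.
639.910 pm

Using the Heisenberg uncertainty principle:
ΔxΔp ≥ ℏ/2

The minimum uncertainty in position is:
Δx_min = ℏ/(2Δp)
Δx_min = (1.055e-34 J·s) / (2 × 8.240e-26 kg·m/s)
Δx_min = 6.399e-10 m = 639.910 pm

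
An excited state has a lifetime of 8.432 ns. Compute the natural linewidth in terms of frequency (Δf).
9.438 MHz

Using the energy-time uncertainty principle and E = hf:
ΔEΔt ≥ ℏ/2
hΔf·Δt ≥ ℏ/2

The minimum frequency uncertainty is:
Δf = ℏ/(2hτ) = 1/(4πτ)
Δf = 1/(4π × 8.432e-09 s)
Δf = 9.438e+06 Hz = 9.438 MHz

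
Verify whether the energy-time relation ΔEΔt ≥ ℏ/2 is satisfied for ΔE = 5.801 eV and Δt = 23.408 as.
No, it violates the uncertainty relation.

Calculate the product ΔEΔt:
ΔE = 5.801 eV = 9.294e-19 J
ΔEΔt = (9.294e-19 J) × (2.341e-17 s)
ΔEΔt = 2.176e-35 J·s

Compare to the minimum allowed value ℏ/2:
ℏ/2 = 5.273e-35 J·s

Since ΔEΔt = 2.176e-35 J·s < 5.273e-35 J·s = ℏ/2,
this violates the uncertainty relation.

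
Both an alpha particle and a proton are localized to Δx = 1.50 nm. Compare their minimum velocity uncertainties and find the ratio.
The proton has the larger minimum velocity uncertainty, by a ratio of 4.0.

For both particles, Δp_min = ℏ/(2Δx) = 3.515e-26 kg·m/s (same for both).

The velocity uncertainty is Δv = Δp/m:
- alpha particle: Δv = 3.515e-26 / 6.645e-27 = 5.290e+00 m/s = 5.290 m/s
- proton: Δv = 3.515e-26 / 1.673e-27 = 2.102e+01 m/s = 21.016 m/s

Ratio: 2.102e+01 / 5.290e+00 = 4.0

The lighter particle has larger velocity uncertainty because Δv ∝ 1/m.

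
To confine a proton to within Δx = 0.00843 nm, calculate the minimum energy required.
72.996 meV

Localizing a particle requires giving it sufficient momentum uncertainty:

1. From uncertainty principle: Δp ≥ ℏ/(2Δx)
   Δp_min = (1.055e-34 J·s) / (2 × 8.430e-12 m)
   Δp_min = 6.255e-24 kg·m/s

2. This momentum uncertainty corresponds to kinetic energy:
   KE ≈ (Δp)²/(2m) = (6.255e-24)²/(2 × 1.673e-27 kg)
   KE = 1.170e-20 J = 72.996 meV

Tighter localization requires more energy.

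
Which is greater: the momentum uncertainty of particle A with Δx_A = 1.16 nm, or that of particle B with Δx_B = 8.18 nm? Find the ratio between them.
Particle A has the larger minimum momentum uncertainty, by a factor of 7.05.

For each particle, the minimum momentum uncertainty is Δp_min = ℏ/(2Δx):

Particle A: Δp_A = ℏ/(2×1.160e-09 m) = 4.546e-26 kg·m/s
Particle B: Δp_B = ℏ/(2×8.180e-09 m) = 6.446e-27 kg·m/s

Ratio: Δp_A/Δp_B = 7.05

Since Δp_min ∝ 1/Δx, the particle with smaller position uncertainty (A) has larger momentum uncertainty.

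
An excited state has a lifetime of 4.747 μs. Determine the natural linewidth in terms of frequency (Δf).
16.764 kHz

Using the energy-time uncertainty principle and E = hf:
ΔEΔt ≥ ℏ/2
hΔf·Δt ≥ ℏ/2

The minimum frequency uncertainty is:
Δf = ℏ/(2hτ) = 1/(4πτ)
Δf = 1/(4π × 4.747e-06 s)
Δf = 1.676e+04 Hz = 16.764 kHz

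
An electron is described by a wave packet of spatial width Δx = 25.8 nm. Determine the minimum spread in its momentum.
2.044 × 10^-27 kg·m/s

For a wave packet, the spatial width Δx and momentum spread Δp are related by the uncertainty principle:
ΔxΔp ≥ ℏ/2

The minimum momentum spread is:
Δp_min = ℏ/(2Δx)
Δp_min = (1.055e-34 J·s) / (2 × 2.580e-08 m)
Δp_min = 2.044e-27 kg·m/s

A wave packet cannot have both a well-defined position and well-defined momentum.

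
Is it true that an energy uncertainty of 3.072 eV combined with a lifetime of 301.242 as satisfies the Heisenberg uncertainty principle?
Yes, it satisfies the uncertainty relation.

Calculate the product ΔEΔt:
ΔE = 3.072 eV = 4.922e-19 J
ΔEΔt = (4.922e-19 J) × (3.012e-16 s)
ΔEΔt = 1.483e-34 J·s

Compare to the minimum allowed value ℏ/2:
ℏ/2 = 5.273e-35 J·s

Since ΔEΔt = 1.483e-34 J·s ≥ 5.273e-35 J·s = ℏ/2,
this satisfies the uncertainty relation.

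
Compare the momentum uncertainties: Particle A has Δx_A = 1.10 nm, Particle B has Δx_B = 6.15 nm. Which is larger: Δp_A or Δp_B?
Particle A has the larger minimum momentum uncertainty, by a factor of 5.59.

For each particle, the minimum momentum uncertainty is Δp_min = ℏ/(2Δx):

Particle A: Δp_A = ℏ/(2×1.100e-09 m) = 4.794e-26 kg·m/s
Particle B: Δp_B = ℏ/(2×6.150e-09 m) = 8.574e-27 kg·m/s

Ratio: Δp_A/Δp_B = 5.59

Since Δp_min ∝ 1/Δx, the particle with smaller position uncertainty (A) has larger momentum uncertainty.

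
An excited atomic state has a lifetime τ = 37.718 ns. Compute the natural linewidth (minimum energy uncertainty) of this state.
8.725 neV

Using the energy-time uncertainty principle:
ΔEΔt ≥ ℏ/2

The lifetime τ represents the time uncertainty Δt.
The natural linewidth (minimum energy uncertainty) is:

ΔE = ℏ/(2τ)
ΔE = (1.055e-34 J·s) / (2 × 3.772e-08 s)
ΔE = 1.398e-27 J = 8.725 neV

This natural linewidth limits the precision of spectroscopic measurements.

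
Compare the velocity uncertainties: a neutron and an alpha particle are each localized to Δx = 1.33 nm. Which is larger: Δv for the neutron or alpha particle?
The neutron has the larger minimum velocity uncertainty, by a ratio of 4.0.

For both particles, Δp_min = ℏ/(2Δx) = 3.965e-26 kg·m/s (same for both).

The velocity uncertainty is Δv = Δp/m:
- neutron: Δv = 3.965e-26 / 1.675e-27 = 2.367e+01 m/s = 23.670 m/s
- alpha particle: Δv = 3.965e-26 / 6.645e-27 = 5.967e+00 m/s = 5.967 m/s

Ratio: 2.367e+01 / 5.967e+00 = 4.0

The lighter particle has larger velocity uncertainty because Δv ∝ 1/m.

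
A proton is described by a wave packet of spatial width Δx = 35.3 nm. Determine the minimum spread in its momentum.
1.494 × 10^-27 kg·m/s

For a wave packet, the spatial width Δx and momentum spread Δp are related by the uncertainty principle:
ΔxΔp ≥ ℏ/2

The minimum momentum spread is:
Δp_min = ℏ/(2Δx)
Δp_min = (1.055e-34 J·s) / (2 × 3.530e-08 m)
Δp_min = 1.494e-27 kg·m/s

A wave packet cannot have both a well-defined position and well-defined momentum.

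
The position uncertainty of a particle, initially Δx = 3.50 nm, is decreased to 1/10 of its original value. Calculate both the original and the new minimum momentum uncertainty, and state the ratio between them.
Original Δp_min = 1.507 × 10^-26 kg·m/s; new Δp'_min = 1.507 × 10^-25 kg·m/s; ratio Δp'_min/Δp_min = 10.

From the uncertainty principle ΔxΔp ≥ ℏ/2, the minimum momentum uncertainty is Δp_min = ℏ/(2Δx).

Original (Δx = 3.50 nm = 3.500e-09 m):
Δp_min = (1.055e-34 J·s)/(2 × 3.500e-09 m) = 1.507e-26 kg·m/s

When Δx → (1/10)Δx:
Δp'_min = ℏ/(2 × (1/10)Δx) = 10 × ℏ/(2Δx) = 10 × Δp_min
Δp'_min = 10 × 1.507e-26 kg·m/s = 1.507e-25 kg·m/s

Since Δp_min ∝ 1/Δx, when Δx is decreased to 1/10 of its original value, Δp_min increases to 10 times its original value.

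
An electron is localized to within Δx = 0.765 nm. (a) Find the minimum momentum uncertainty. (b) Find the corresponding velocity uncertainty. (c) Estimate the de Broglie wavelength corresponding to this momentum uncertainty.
(a) Δp_min = 6.893 × 10^-26 kg·m/s
(b) Δv_min = 75.665 km/s
(c) λ_dB = 9.613 nm

Step-by-step:

(a) From the uncertainty principle:
Δp_min = ℏ/(2Δx) = (1.055e-34 J·s)/(2 × 7.650e-10 m) = 6.893e-26 kg·m/s

(b) The velocity uncertainty:
Δv = Δp/m = (6.893e-26 kg·m/s)/(9.109e-31 kg) = 7.567e+04 m/s = 75.665 km/s

(c) The de Broglie wavelength for this momentum:
λ = h/p = (6.626e-34 J·s)/(6.893e-26 kg·m/s) = 9.613e-09 m = 9.613 nm

Note: The de Broglie wavelength is comparable to the localization size, as expected from wave-particle duality.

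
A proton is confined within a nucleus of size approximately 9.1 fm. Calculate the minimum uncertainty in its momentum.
5.794 × 10^-21 kg·m/s

Using the Heisenberg uncertainty principle:
ΔxΔp ≥ ℏ/2

With Δx ≈ L = 9.100e-15 m (the confinement size):
Δp_min = ℏ/(2Δx)
Δp_min = (1.055e-34 J·s) / (2 × 9.100e-15 m)
Δp_min = 5.794e-21 kg·m/s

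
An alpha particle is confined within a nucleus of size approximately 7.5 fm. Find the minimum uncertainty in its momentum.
7.030 × 10^-21 kg·m/s

Using the Heisenberg uncertainty principle:
ΔxΔp ≥ ℏ/2

With Δx ≈ L = 7.500e-15 m (the confinement size):
Δp_min = ℏ/(2Δx)
Δp_min = (1.055e-34 J·s) / (2 × 7.500e-15 m)
Δp_min = 7.030e-21 kg·m/s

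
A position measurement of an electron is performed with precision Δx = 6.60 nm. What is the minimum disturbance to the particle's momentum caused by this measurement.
7.989 × 10^-27 kg·m/s

The uncertainty principle implies that measuring position disturbs momentum:
ΔxΔp ≥ ℏ/2

When we measure position with precision Δx, we necessarily introduce a momentum uncertainty:
Δp ≥ ℏ/(2Δx)
Δp_min = (1.055e-34 J·s) / (2 × 6.600e-09 m)
Δp_min = 7.989e-27 kg·m/s

The more precisely we measure position, the greater the momentum disturbance.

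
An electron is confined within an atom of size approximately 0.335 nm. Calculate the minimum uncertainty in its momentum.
1.574 × 10^-25 kg·m/s

Using the Heisenberg uncertainty principle:
ΔxΔp ≥ ℏ/2

With Δx ≈ L = 3.350e-10 m (the confinement size):
Δp_min = ℏ/(2Δx)
Δp_min = (1.055e-34 J·s) / (2 × 3.350e-10 m)
Δp_min = 1.574e-25 kg·m/s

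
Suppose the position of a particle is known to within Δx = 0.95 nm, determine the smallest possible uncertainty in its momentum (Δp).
5.550 × 10^-26 kg·m/s

Using the Heisenberg uncertainty principle:
ΔxΔp ≥ ℏ/2

The minimum uncertainty in momentum is:
Δp_min = ℏ/(2Δx)
Δp_min = (1.055e-34 J·s) / (2 × 9.500e-10 m)
Δp_min = 5.550e-26 kg·m/s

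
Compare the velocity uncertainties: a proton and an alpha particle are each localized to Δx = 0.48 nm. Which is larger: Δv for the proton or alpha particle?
The proton has the larger minimum velocity uncertainty, by a ratio of 4.0.

For both particles, Δp_min = ℏ/(2Δx) = 1.099e-25 kg·m/s (same for both).

The velocity uncertainty is Δv = Δp/m:
- proton: Δv = 1.099e-25 / 1.673e-27 = 6.568e+01 m/s = 65.676 m/s
- alpha particle: Δv = 1.099e-25 / 6.645e-27 = 1.653e+01 m/s = 16.532 m/s

Ratio: 6.568e+01 / 1.653e+01 = 4.0

The lighter particle has larger velocity uncertainty because Δv ∝ 1/m.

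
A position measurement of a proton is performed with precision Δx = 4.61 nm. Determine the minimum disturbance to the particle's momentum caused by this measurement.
1.144 × 10^-26 kg·m/s

The uncertainty principle implies that measuring position disturbs momentum:
ΔxΔp ≥ ℏ/2

When we measure position with precision Δx, we necessarily introduce a momentum uncertainty:
Δp ≥ ℏ/(2Δx)
Δp_min = (1.055e-34 J·s) / (2 × 4.610e-09 m)
Δp_min = 1.144e-26 kg·m/s

The more precisely we measure position, the greater the momentum disturbance.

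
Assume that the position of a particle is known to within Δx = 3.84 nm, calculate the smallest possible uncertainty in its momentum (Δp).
1.373 × 10^-26 kg·m/s

Using the Heisenberg uncertainty principle:
ΔxΔp ≥ ℏ/2

The minimum uncertainty in momentum is:
Δp_min = ℏ/(2Δx)
Δp_min = (1.055e-34 J·s) / (2 × 3.840e-09 m)
Δp_min = 1.373e-26 kg·m/s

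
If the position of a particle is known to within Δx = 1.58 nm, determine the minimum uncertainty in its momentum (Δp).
3.337 × 10^-26 kg·m/s

Using the Heisenberg uncertainty principle:
ΔxΔp ≥ ℏ/2

The minimum uncertainty in momentum is:
Δp_min = ℏ/(2Δx)
Δp_min = (1.055e-34 J·s) / (2 × 1.580e-09 m)
Δp_min = 3.337e-26 kg·m/s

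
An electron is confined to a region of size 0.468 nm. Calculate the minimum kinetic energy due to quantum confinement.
43.488 meV

Using the uncertainty principle:

1. Position uncertainty: Δx ≈ 4.680e-10 m
2. Minimum momentum uncertainty: Δp = ℏ/(2Δx) = 1.127e-25 kg·m/s
3. Minimum kinetic energy:
   KE = (Δp)²/(2m) = (1.127e-25)²/(2 × 9.109e-31 kg)
   KE = 6.968e-21 J = 43.488 meV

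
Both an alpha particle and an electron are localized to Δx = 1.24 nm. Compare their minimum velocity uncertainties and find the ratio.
The electron has the larger minimum velocity uncertainty, by a ratio of 7294.3.

For both particles, Δp_min = ℏ/(2Δx) = 4.252e-26 kg·m/s (same for both).

The velocity uncertainty is Δv = Δp/m:
- alpha particle: Δv = 4.252e-26 / 6.645e-27 = 6.400e+00 m/s = 6.400 m/s
- electron: Δv = 4.252e-26 / 9.109e-31 = 4.668e+04 m/s = 46.680 km/s

Ratio: 4.668e+04 / 6.400e+00 = 7294.3

The lighter particle has larger velocity uncertainty because Δv ∝ 1/m.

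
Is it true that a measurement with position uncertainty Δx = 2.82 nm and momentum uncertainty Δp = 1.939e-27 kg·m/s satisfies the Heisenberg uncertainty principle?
No, it violates the uncertainty principle (impossible measurement).

Calculate the product ΔxΔp:
ΔxΔp = (2.820e-09 m) × (1.939e-27 kg·m/s)
ΔxΔp = 5.468e-36 J·s

Compare to the minimum allowed value ℏ/2:
ℏ/2 = 5.273e-35 J·s

Since ΔxΔp = 5.468e-36 J·s < 5.273e-35 J·s = ℏ/2,
the measurement violates the uncertainty principle.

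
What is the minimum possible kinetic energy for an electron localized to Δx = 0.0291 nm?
11.248 eV

Localizing a particle requires giving it sufficient momentum uncertainty:

1. From uncertainty principle: Δp ≥ ℏ/(2Δx)
   Δp_min = (1.055e-34 J·s) / (2 × 2.910e-11 m)
   Δp_min = 1.812e-24 kg·m/s

2. This momentum uncertainty corresponds to kinetic energy:
   KE ≈ (Δp)²/(2m) = (1.812e-24)²/(2 × 9.109e-31 kg)
   KE = 1.802e-18 J = 11.248 eV

Tighter localization requires more energy.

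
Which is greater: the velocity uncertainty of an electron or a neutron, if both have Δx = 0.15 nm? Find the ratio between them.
The electron has the larger minimum velocity uncertainty, by a ratio of 1838.7.

For both particles, Δp_min = ℏ/(2Δx) = 3.515e-25 kg·m/s (same for both).

The velocity uncertainty is Δv = Δp/m:
- electron: Δv = 3.515e-25 / 9.109e-31 = 3.859e+05 m/s = 385.892 km/s
- neutron: Δv = 3.515e-25 / 1.675e-27 = 2.099e+02 m/s = 209.874 m/s

Ratio: 3.859e+05 / 2.099e+02 = 1838.7

The lighter particle has larger velocity uncertainty because Δv ∝ 1/m.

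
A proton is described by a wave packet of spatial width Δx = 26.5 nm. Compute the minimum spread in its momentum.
1.990 × 10^-27 kg·m/s

For a wave packet, the spatial width Δx and momentum spread Δp are related by the uncertainty principle:
ΔxΔp ≥ ℏ/2

The minimum momentum spread is:
Δp_min = ℏ/(2Δx)
Δp_min = (1.055e-34 J·s) / (2 × 2.650e-08 m)
Δp_min = 1.990e-27 kg·m/s

A wave packet cannot have both a well-defined position and well-defined momentum.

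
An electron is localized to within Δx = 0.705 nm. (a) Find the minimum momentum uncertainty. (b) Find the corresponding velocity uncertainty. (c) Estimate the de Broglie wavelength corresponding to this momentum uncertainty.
(a) Δp_min = 7.479 × 10^-26 kg·m/s
(b) Δv_min = 82.105 km/s
(c) λ_dB = 8.859 nm

Step-by-step:

(a) From the uncertainty principle:
Δp_min = ℏ/(2Δx) = (1.055e-34 J·s)/(2 × 7.050e-10 m) = 7.479e-26 kg·m/s

(b) The velocity uncertainty:
Δv = Δp/m = (7.479e-26 kg·m/s)/(9.109e-31 kg) = 8.210e+04 m/s = 82.105 km/s

(c) The de Broglie wavelength for this momentum:
λ = h/p = (6.626e-34 J·s)/(7.479e-26 kg·m/s) = 8.859e-09 m = 8.859 nm

Note: The de Broglie wavelength is comparable to the localization size, as expected from wave-particle duality.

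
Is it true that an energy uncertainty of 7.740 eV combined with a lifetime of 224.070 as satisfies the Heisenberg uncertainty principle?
Yes, it satisfies the uncertainty relation.

Calculate the product ΔEΔt:
ΔE = 7.740 eV = 1.240e-18 J
ΔEΔt = (1.240e-18 J) × (2.241e-16 s)
ΔEΔt = 2.779e-34 J·s

Compare to the minimum allowed value ℏ/2:
ℏ/2 = 5.273e-35 J·s

Since ΔEΔt = 2.779e-34 J·s ≥ 5.273e-35 J·s = ℏ/2,
this satisfies the uncertainty relation.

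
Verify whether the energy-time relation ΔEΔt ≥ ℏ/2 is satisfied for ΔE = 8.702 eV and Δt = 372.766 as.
Yes, it satisfies the uncertainty relation.

Calculate the product ΔEΔt:
ΔE = 8.702 eV = 1.394e-18 J
ΔEΔt = (1.394e-18 J) × (3.728e-16 s)
ΔEΔt = 5.197e-34 J·s

Compare to the minimum allowed value ℏ/2:
ℏ/2 = 5.273e-35 J·s

Since ΔEΔt = 5.197e-34 J·s ≥ 5.273e-35 J·s = ℏ/2,
this satisfies the uncertainty relation.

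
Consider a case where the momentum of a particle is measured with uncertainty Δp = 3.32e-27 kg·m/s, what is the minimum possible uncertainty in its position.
15.882 nm

Using the Heisenberg uncertainty principle:
ΔxΔp ≥ ℏ/2

The minimum uncertainty in position is:
Δx_min = ℏ/(2Δp)
Δx_min = (1.055e-34 J·s) / (2 × 3.320e-27 kg·m/s)
Δx_min = 1.588e-08 m = 15.882 nm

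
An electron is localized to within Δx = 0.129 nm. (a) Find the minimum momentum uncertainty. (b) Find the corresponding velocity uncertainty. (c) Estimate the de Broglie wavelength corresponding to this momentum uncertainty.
(a) Δp_min = 4.087 × 10^-25 kg·m/s
(b) Δv_min = 448.712 km/s
(c) λ_dB = 1.621 nm

Step-by-step:

(a) From the uncertainty principle:
Δp_min = ℏ/(2Δx) = (1.055e-34 J·s)/(2 × 1.290e-10 m) = 4.087e-25 kg·m/s

(b) The velocity uncertainty:
Δv = Δp/m = (4.087e-25 kg·m/s)/(9.109e-31 kg) = 4.487e+05 m/s = 448.712 km/s

(c) The de Broglie wavelength for this momentum:
λ = h/p = (6.626e-34 J·s)/(4.087e-25 kg·m/s) = 1.621e-09 m = 1.621 nm

Note: The de Broglie wavelength is comparable to the localization size, as expected from wave-particle duality.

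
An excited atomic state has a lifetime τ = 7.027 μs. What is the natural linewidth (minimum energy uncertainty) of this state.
46.834 peV

Using the energy-time uncertainty principle:
ΔEΔt ≥ ℏ/2

The lifetime τ represents the time uncertainty Δt.
The natural linewidth (minimum energy uncertainty) is:

ΔE = ℏ/(2τ)
ΔE = (1.055e-34 J·s) / (2 × 7.027e-06 s)
ΔE = 7.504e-30 J = 46.834 peV

This natural linewidth limits the precision of spectroscopic measurements.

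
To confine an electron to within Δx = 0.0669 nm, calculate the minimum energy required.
2.128 eV

Localizing a particle requires giving it sufficient momentum uncertainty:

1. From uncertainty principle: Δp ≥ ℏ/(2Δx)
   Δp_min = (1.055e-34 J·s) / (2 × 6.690e-11 m)
   Δp_min = 7.882e-25 kg·m/s

2. This momentum uncertainty corresponds to kinetic energy:
   KE ≈ (Δp)²/(2m) = (7.882e-25)²/(2 × 9.109e-31 kg)
   KE = 3.410e-19 J = 2.128 eV

Tighter localization requires more energy.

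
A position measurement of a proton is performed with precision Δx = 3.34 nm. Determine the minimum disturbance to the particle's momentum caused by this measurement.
1.579 × 10^-26 kg·m/s

The uncertainty principle implies that measuring position disturbs momentum:
ΔxΔp ≥ ℏ/2

When we measure position with precision Δx, we necessarily introduce a momentum uncertainty:
Δp ≥ ℏ/(2Δx)
Δp_min = (1.055e-34 J·s) / (2 × 3.340e-09 m)
Δp_min = 1.579e-26 kg·m/s

The more precisely we measure position, the greater the momentum disturbance.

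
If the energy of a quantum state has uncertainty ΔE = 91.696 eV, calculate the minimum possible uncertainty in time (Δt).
3.589 as

Using the energy-time uncertainty principle:
ΔEΔt ≥ ℏ/2

The minimum uncertainty in time is:
Δt_min = ℏ/(2ΔE)
Δt_min = (1.055e-34 J·s) / (2 × 1.469e-17 J)
Δt_min = 3.589e-18 s = 3.589 as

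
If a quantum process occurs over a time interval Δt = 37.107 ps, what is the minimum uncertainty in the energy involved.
8.869 μeV

Using the energy-time uncertainty principle:
ΔEΔt ≥ ℏ/2

The minimum uncertainty in energy is:
ΔE_min = ℏ/(2Δt)
ΔE_min = (1.055e-34 J·s) / (2 × 3.711e-11 s)
ΔE_min = 1.421e-24 J = 8.869 μeV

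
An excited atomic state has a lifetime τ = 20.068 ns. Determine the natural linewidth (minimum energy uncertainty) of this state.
16.400 neV

Using the energy-time uncertainty principle:
ΔEΔt ≥ ℏ/2

The lifetime τ represents the time uncertainty Δt.
The natural linewidth (minimum energy uncertainty) is:

ΔE = ℏ/(2τ)
ΔE = (1.055e-34 J·s) / (2 × 2.007e-08 s)
ΔE = 2.627e-27 J = 16.400 neV

This natural linewidth limits the precision of spectroscopic measurements.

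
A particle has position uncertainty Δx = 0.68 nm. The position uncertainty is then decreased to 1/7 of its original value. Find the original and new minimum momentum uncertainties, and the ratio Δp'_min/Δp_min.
Original Δp_min = 7.754 × 10^-26 kg·m/s; new Δp'_min = 5.428 × 10^-25 kg·m/s; ratio Δp'_min/Δp_min = 7.

From the uncertainty principle ΔxΔp ≥ ℏ/2, the minimum momentum uncertainty is Δp_min = ℏ/(2Δx).

Original (Δx = 0.68 nm = 6.800e-10 m):
Δp_min = (1.055e-34 J·s)/(2 × 6.800e-10 m) = 7.754e-26 kg·m/s

When Δx → (1/7)Δx:
Δp'_min = ℏ/(2 × (1/7)Δx) = 7 × ℏ/(2Δx) = 7 × Δp_min
Δp'_min = 7 × 7.754e-26 kg·m/s = 5.428e-25 kg·m/s

Since Δp_min ∝ 1/Δx, when Δx is decreased to 1/7 of its original value, Δp_min increases to 7 times its original value.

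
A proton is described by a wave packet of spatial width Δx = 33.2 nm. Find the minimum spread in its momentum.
1.588 × 10^-27 kg·m/s

For a wave packet, the spatial width Δx and momentum spread Δp are related by the uncertainty principle:
ΔxΔp ≥ ℏ/2

The minimum momentum spread is:
Δp_min = ℏ/(2Δx)
Δp_min = (1.055e-34 J·s) / (2 × 3.320e-08 m)
Δp_min = 1.588e-27 kg·m/s

A wave packet cannot have both a well-defined position and well-defined momentum.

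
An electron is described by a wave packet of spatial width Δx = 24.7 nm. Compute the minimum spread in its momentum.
2.135 × 10^-27 kg·m/s

For a wave packet, the spatial width Δx and momentum spread Δp are related by the uncertainty principle:
ΔxΔp ≥ ℏ/2

The minimum momentum spread is:
Δp_min = ℏ/(2Δx)
Δp_min = (1.055e-34 J·s) / (2 × 2.470e-08 m)
Δp_min = 2.135e-27 kg·m/s

A wave packet cannot have both a well-defined position and well-defined momentum.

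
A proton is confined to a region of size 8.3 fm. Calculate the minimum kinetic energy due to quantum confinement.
75.301 keV

Using the uncertainty principle:

1. Position uncertainty: Δx ≈ 8.300e-15 m
2. Minimum momentum uncertainty: Δp = ℏ/(2Δx) = 6.353e-21 kg·m/s
3. Minimum kinetic energy:
   KE = (Δp)²/(2m) = (6.353e-21)²/(2 × 1.673e-27 kg)
   KE = 1.206e-14 J = 75.301 keV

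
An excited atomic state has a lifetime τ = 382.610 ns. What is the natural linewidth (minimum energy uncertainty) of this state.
860.160 peV

Using the energy-time uncertainty principle:
ΔEΔt ≥ ℏ/2

The lifetime τ represents the time uncertainty Δt.
The natural linewidth (minimum energy uncertainty) is:

ΔE = ℏ/(2τ)
ΔE = (1.055e-34 J·s) / (2 × 3.826e-07 s)
ΔE = 1.378e-28 J = 860.160 peV

This natural linewidth limits the precision of spectroscopic measurements.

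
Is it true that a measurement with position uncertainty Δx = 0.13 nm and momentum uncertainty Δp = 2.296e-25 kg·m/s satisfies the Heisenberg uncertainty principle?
No, it violates the uncertainty principle (impossible measurement).

Calculate the product ΔxΔp:
ΔxΔp = (1.300e-10 m) × (2.296e-25 kg·m/s)
ΔxΔp = 2.985e-35 J·s

Compare to the minimum allowed value ℏ/2:
ℏ/2 = 5.273e-35 J·s

Since ΔxΔp = 2.985e-35 J·s < 5.273e-35 J·s = ℏ/2,
the measurement violates the uncertainty principle.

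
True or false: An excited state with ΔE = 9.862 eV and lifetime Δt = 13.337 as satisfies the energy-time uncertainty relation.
No, it violates the uncertainty relation.

Calculate the product ΔEΔt:
ΔE = 9.862 eV = 1.580e-18 J
ΔEΔt = (1.580e-18 J) × (1.334e-17 s)
ΔEΔt = 2.107e-35 J·s

Compare to the minimum allowed value ℏ/2:
ℏ/2 = 5.273e-35 J·s

Since ΔEΔt = 2.107e-35 J·s < 5.273e-35 J·s = ℏ/2,
this violates the uncertainty relation.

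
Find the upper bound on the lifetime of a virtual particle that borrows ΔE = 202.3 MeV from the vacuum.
1.627 ys

Using the energy-time uncertainty principle:
ΔEΔt ≥ ℏ/2

For a virtual particle borrowing energy ΔE, the maximum lifetime is:
Δt_max = ℏ/(2ΔE)

Converting energy:
ΔE = 202.3 MeV = 3.241e-11 J

Δt_max = (1.055e-34 J·s) / (2 × 3.241e-11 J)
Δt_max = 1.627e-24 s = 1.627 ys

Virtual particles with higher borrowed energy exist for shorter times.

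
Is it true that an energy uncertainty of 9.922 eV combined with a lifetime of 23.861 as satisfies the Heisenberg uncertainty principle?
No, it violates the uncertainty relation.

Calculate the product ΔEΔt:
ΔE = 9.922 eV = 1.590e-18 J
ΔEΔt = (1.590e-18 J) × (2.386e-17 s)
ΔEΔt = 3.793e-35 J·s

Compare to the minimum allowed value ℏ/2:
ℏ/2 = 5.273e-35 J·s

Since ΔEΔt = 3.793e-35 J·s < 5.273e-35 J·s = ℏ/2,
this violates the uncertainty relation.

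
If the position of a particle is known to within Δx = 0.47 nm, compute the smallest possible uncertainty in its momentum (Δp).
1.122 × 10^-25 kg·m/s

Using the Heisenberg uncertainty principle:
ΔxΔp ≥ ℏ/2

The minimum uncertainty in momentum is:
Δp_min = ℏ/(2Δx)
Δp_min = (1.055e-34 J·s) / (2 × 4.700e-10 m)
Δp_min = 1.122e-25 kg·m/s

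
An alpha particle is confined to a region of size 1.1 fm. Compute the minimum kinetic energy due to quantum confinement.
1.079 MeV

Using the uncertainty principle:

1. Position uncertainty: Δx ≈ 1.100e-15 m
2. Minimum momentum uncertainty: Δp = ℏ/(2Δx) = 4.794e-20 kg·m/s
3. Minimum kinetic energy:
   KE = (Δp)²/(2m) = (4.794e-20)²/(2 × 6.645e-27 kg)
   KE = 1.729e-13 J = 1.079 MeV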